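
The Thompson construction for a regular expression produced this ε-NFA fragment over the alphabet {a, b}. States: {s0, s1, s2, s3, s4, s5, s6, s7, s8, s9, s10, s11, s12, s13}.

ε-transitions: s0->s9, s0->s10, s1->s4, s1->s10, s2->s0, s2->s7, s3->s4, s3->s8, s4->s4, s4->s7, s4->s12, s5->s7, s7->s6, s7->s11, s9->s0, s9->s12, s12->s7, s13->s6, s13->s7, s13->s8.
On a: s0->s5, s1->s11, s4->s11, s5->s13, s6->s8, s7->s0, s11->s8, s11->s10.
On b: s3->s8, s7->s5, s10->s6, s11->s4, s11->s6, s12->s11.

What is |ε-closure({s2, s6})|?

Start with {s2, s6}.
From s2 via ε: add s0, s7.
From s0 via ε: add s9, s10.
From s7 via ε: add s11.
From s9 via ε: add s12.
ε-closure = {s0, s2, s6, s7, s9, s10, s11, s12}, which has 8 states.

8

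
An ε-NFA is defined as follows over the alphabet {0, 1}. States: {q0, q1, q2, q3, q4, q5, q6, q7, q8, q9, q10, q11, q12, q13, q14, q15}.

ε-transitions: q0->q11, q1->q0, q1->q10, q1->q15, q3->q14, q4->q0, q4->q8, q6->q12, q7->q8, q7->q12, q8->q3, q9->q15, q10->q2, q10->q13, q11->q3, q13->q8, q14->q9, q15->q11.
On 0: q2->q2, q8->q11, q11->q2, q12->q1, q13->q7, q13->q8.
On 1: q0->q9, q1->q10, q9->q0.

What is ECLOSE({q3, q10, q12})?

Start with {q3, q10, q12}.
From q3 via ε: add q14.
From q10 via ε: add q2, q13.
From q13 via ε: add q8.
From q14 via ε: add q9.
From q9 via ε: add q15.
From q15 via ε: add q11.
No new states can be added; the closed set is {q2, q3, q8, q9, q10, q11, q12, q13, q14, q15}.

{q2, q3, q8, q9, q10, q11, q12, q13, q14, q15}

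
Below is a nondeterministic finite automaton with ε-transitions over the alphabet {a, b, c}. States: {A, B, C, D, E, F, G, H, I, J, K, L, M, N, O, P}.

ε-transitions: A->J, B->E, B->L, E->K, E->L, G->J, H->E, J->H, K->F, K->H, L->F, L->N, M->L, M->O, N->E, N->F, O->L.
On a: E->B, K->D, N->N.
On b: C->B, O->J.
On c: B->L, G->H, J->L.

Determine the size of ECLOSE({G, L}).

8

Start with {G, L}.
From G via ε: add J.
From L via ε: add F, N.
From J via ε: add H.
From N via ε: add E.
From E via ε: add K.
ε-closure = {E, F, G, H, J, K, L, N}, which has 8 states.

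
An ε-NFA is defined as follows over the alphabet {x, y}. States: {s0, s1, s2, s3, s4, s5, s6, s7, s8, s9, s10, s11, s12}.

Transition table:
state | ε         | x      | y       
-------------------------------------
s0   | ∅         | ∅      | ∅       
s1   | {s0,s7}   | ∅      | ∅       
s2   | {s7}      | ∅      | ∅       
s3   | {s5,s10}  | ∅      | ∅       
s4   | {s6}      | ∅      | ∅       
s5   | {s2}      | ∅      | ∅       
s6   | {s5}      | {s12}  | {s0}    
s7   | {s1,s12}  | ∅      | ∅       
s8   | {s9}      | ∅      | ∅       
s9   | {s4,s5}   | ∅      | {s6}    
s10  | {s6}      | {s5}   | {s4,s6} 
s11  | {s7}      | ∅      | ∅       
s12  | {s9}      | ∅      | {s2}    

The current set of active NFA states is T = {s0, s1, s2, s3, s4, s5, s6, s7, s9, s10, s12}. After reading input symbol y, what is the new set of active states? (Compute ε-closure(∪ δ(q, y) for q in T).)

{s0, s1, s2, s4, s5, s6, s7, s9, s12}

s6 on y → {s0}.
s9 on y → {s6}.
s10 on y → {s4, s6}.
s12 on y → {s2}.
No y-transition from s0, s1, s2, s3, s4, s5, s7.
Union after reading y: {s0, s2, s4, s6}.
Now take the ε-closure:
From s2 via ε: add s7.
From s6 via ε: add s5.
From s7 via ε: add s1, s12.
From s12 via ε: add s9.
No new states can be added; the closed set is {s0, s1, s2, s4, s5, s6, s7, s9, s12}.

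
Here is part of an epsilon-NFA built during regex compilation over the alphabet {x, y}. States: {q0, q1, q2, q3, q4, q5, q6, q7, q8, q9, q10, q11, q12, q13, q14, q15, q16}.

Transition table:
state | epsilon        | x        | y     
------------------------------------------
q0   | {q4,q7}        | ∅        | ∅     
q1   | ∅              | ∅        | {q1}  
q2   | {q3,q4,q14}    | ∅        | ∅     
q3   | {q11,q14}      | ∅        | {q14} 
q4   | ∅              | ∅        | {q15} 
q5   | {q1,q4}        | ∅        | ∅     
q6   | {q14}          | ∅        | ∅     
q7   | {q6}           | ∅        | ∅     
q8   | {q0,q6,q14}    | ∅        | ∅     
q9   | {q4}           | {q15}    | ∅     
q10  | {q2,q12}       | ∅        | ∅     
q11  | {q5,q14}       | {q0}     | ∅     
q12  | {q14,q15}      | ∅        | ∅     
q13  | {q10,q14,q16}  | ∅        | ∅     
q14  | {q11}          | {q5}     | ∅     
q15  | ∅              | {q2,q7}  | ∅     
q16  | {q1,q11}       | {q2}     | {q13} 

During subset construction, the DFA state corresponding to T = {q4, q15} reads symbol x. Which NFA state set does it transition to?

q15 on x → {q2, q7}.
No x-transition from q4.
Union after reading x: {q2, q7}.
Now take the epsilon-closure:
From q2 via epsilon: add q3, q4, q14.
From q7 via epsilon: add q6.
From q3 via epsilon: add q11.
From q11 via epsilon: add q5.
From q5 via epsilon: add q1.
No new states can be added; the closed set is {q1, q2, q3, q4, q5, q6, q7, q11, q14}.

{q1, q2, q3, q4, q5, q6, q7, q11, q14}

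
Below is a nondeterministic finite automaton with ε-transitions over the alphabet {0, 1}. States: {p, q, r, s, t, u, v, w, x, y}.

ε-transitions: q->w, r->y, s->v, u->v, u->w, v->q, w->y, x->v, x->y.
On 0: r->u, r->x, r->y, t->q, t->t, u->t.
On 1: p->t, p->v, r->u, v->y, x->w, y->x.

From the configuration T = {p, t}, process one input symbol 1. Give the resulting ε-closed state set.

p on 1 → {t, v}.
No 1-transition from t.
Union after reading 1: {t, v}.
Now take the ε-closure:
From v via ε: add q.
From q via ε: add w.
From w via ε: add y.
No new states can be added; the closed set is {q, t, v, w, y}.

{q, t, v, w, y}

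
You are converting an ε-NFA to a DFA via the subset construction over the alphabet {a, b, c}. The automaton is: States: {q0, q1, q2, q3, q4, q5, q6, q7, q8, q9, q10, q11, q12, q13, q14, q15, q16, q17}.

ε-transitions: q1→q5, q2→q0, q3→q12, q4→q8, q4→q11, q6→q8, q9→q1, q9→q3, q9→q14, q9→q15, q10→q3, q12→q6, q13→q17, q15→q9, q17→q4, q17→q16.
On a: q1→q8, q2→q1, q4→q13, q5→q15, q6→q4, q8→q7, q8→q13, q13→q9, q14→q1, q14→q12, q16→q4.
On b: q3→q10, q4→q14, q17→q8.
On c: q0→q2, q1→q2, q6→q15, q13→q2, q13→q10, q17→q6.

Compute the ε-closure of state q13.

Start with {q13}.
From q13 via ε: add q17.
From q17 via ε: add q4, q16.
From q4 via ε: add q8, q11.
No new states can be added; the closed set is {q4, q8, q11, q13, q16, q17}.

{q4, q8, q11, q13, q16, q17}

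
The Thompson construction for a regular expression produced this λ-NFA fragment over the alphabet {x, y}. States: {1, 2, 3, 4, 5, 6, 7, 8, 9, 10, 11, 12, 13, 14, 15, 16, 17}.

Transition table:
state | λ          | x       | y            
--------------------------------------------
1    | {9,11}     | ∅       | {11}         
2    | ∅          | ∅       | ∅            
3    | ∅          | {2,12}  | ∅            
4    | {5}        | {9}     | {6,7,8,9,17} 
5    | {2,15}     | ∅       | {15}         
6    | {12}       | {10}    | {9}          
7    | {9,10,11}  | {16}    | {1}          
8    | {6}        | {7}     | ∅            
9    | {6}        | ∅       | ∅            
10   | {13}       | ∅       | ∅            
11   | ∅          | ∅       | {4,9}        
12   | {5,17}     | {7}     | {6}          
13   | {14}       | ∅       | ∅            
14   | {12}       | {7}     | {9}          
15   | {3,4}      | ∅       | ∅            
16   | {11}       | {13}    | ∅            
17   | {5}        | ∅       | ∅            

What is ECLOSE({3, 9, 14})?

Start with {3, 9, 14}.
From 9 via λ: add 6.
From 14 via λ: add 12.
From 12 via λ: add 5, 17.
From 5 via λ: add 2, 15.
From 15 via λ: add 4.
No new states can be added; the closed set is {2, 3, 4, 5, 6, 9, 12, 14, 15, 17}.

{2, 3, 4, 5, 6, 9, 12, 14, 15, 17}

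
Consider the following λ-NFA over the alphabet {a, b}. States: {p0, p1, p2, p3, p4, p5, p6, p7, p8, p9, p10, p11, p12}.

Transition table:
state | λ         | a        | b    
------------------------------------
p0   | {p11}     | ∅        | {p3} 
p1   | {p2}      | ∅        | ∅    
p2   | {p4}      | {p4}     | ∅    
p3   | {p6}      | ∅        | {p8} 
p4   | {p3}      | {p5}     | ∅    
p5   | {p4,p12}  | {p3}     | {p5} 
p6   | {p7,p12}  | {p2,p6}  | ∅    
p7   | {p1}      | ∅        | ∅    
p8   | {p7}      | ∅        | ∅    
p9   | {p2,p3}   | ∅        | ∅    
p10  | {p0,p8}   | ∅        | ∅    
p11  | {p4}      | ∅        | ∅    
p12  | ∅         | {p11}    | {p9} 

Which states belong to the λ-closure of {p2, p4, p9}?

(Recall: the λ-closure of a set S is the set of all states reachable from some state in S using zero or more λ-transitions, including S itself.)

{p1, p2, p3, p4, p6, p7, p9, p12}

Start with {p2, p4, p9}.
From p4 via λ: add p3.
From p3 via λ: add p6.
From p6 via λ: add p7, p12.
From p7 via λ: add p1.
No new states can be added; the closed set is {p1, p2, p3, p4, p6, p7, p9, p12}.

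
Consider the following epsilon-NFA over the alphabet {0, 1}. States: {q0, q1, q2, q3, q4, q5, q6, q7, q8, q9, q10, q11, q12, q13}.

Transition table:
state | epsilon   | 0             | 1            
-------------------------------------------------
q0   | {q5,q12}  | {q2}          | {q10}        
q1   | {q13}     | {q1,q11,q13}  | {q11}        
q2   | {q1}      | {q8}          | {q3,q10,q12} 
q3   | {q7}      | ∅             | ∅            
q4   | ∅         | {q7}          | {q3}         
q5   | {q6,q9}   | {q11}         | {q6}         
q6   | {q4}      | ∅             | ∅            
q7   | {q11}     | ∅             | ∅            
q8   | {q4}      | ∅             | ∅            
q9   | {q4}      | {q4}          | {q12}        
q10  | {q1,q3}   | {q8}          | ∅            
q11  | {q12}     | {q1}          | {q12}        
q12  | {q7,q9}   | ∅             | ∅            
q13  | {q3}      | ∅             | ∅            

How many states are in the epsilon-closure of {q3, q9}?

Start with {q3, q9}.
From q3 via epsilon: add q7.
From q9 via epsilon: add q4.
From q7 via epsilon: add q11.
From q11 via epsilon: add q12.
epsilon-closure = {q3, q4, q7, q9, q11, q12}, which has 6 states.

6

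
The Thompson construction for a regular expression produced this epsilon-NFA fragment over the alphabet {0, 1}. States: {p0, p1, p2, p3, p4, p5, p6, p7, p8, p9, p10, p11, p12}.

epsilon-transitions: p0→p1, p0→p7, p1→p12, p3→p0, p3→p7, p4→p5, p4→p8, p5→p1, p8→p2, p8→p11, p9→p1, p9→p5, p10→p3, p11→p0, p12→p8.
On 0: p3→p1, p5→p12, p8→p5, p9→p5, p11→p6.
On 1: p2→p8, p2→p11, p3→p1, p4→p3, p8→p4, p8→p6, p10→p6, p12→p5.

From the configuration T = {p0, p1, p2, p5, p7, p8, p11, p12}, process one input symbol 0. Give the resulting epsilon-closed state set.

p5 on 0 → {p12}.
p8 on 0 → {p5}.
p11 on 0 → {p6}.
No 0-transition from p0, p1, p2, p7, p12.
Union after reading 0: {p5, p6, p12}.
Now take the epsilon-closure:
From p5 via epsilon: add p1.
From p12 via epsilon: add p8.
From p8 via epsilon: add p2, p11.
From p11 via epsilon: add p0.
From p0 via epsilon: add p7.
No new states can be added; the closed set is {p0, p1, p2, p5, p6, p7, p8, p11, p12}.

{p0, p1, p2, p5, p6, p7, p8, p11, p12}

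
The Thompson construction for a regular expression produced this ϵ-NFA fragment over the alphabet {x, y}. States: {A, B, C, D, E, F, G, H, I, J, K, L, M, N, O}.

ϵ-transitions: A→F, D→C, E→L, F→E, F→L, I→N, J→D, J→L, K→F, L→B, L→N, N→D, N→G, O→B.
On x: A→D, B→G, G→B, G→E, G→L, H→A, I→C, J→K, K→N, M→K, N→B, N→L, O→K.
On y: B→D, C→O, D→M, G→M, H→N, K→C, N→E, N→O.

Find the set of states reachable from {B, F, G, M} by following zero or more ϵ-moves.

{B, C, D, E, F, G, L, M, N}

Start with {B, F, G, M}.
From F via ϵ: add E, L.
From L via ϵ: add N.
From N via ϵ: add D.
From D via ϵ: add C.
No new states can be added; the closed set is {B, C, D, E, F, G, L, M, N}.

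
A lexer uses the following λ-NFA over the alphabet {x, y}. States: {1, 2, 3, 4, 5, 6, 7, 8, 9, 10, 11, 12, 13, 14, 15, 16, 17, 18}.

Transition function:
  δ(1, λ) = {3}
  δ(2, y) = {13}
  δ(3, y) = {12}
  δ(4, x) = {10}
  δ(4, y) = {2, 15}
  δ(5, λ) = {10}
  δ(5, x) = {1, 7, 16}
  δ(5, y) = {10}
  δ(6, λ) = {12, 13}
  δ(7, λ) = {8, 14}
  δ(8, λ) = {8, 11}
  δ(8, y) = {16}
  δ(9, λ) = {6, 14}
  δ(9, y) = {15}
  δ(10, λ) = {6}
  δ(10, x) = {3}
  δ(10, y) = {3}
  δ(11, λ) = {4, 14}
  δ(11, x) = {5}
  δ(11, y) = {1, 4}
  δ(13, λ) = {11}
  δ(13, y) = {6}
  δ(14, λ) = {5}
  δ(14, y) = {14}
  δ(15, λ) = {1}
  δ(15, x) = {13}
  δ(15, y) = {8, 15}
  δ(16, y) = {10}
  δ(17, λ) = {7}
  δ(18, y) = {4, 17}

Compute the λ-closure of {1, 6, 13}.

{1, 3, 4, 5, 6, 10, 11, 12, 13, 14}

Start with {1, 6, 13}.
From 1 via λ: add 3.
From 6 via λ: add 12.
From 13 via λ: add 11.
From 11 via λ: add 4, 14.
From 14 via λ: add 5.
From 5 via λ: add 10.
No new states can be added; the closed set is {1, 3, 4, 5, 6, 10, 11, 12, 13, 14}.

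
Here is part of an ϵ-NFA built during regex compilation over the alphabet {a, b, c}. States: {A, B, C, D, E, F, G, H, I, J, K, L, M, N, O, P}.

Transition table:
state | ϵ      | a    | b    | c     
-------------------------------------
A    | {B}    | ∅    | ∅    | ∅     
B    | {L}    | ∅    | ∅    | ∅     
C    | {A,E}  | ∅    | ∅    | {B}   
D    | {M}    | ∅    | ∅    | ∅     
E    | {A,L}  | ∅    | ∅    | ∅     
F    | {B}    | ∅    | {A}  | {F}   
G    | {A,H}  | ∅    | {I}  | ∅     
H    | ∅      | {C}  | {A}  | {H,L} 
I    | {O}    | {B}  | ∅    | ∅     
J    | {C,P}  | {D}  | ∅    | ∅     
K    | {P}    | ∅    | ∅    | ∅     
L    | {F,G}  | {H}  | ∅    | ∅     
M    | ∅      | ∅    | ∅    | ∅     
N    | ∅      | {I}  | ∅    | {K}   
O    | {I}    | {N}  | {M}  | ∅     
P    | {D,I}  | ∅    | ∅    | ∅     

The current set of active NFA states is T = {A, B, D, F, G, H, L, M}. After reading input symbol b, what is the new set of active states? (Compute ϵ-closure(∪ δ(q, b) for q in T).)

F on b → {A}.
G on b → {I}.
H on b → {A}.
No b-transition from A, B, D, L, M.
Union after reading b: {A, I}.
Now take the ϵ-closure:
From A via ϵ: add B.
From I via ϵ: add O.
From B via ϵ: add L.
From L via ϵ: add F, G.
From G via ϵ: add H.
No new states can be added; the closed set is {A, B, F, G, H, I, L, O}.

{A, B, F, G, H, I, L, O}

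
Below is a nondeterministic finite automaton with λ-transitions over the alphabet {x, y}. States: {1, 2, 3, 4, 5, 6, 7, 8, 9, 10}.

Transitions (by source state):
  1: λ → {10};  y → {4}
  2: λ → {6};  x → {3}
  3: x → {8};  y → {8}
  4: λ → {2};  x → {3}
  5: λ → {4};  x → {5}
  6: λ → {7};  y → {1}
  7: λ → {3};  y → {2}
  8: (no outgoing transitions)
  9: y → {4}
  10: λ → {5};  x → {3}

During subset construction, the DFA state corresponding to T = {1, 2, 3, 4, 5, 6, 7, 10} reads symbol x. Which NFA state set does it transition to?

{2, 3, 4, 5, 6, 7, 8}

2 on x → {3}.
3 on x → {8}.
4 on x → {3}.
5 on x → {5}.
10 on x → {3}.
No x-transition from 1, 6, 7.
Union after reading x: {3, 5, 8}.
Now take the λ-closure:
From 5 via λ: add 4.
From 4 via λ: add 2.
From 2 via λ: add 6.
From 6 via λ: add 7.
No new states can be added; the closed set is {2, 3, 4, 5, 6, 7, 8}.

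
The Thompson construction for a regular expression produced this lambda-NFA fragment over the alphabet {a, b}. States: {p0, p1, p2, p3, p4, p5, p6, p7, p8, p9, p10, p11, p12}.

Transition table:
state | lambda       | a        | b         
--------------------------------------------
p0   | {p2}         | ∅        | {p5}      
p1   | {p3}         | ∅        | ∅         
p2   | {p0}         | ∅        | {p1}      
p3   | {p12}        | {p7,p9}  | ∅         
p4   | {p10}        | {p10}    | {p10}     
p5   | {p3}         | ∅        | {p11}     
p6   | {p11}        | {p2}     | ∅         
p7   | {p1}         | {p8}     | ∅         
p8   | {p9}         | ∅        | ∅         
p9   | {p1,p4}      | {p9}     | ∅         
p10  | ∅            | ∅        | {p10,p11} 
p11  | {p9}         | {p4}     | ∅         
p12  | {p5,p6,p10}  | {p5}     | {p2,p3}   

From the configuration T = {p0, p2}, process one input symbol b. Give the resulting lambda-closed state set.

{p1, p3, p4, p5, p6, p9, p10, p11, p12}

p0 on b → {p5}.
p2 on b → {p1}.
Union after reading b: {p1, p5}.
Now take the lambda-closure:
From p1 via lambda: add p3.
From p3 via lambda: add p12.
From p12 via lambda: add p6, p10.
From p6 via lambda: add p11.
From p11 via lambda: add p9.
From p9 via lambda: add p4.
No new states can be added; the closed set is {p1, p3, p4, p5, p6, p9, p10, p11, p12}.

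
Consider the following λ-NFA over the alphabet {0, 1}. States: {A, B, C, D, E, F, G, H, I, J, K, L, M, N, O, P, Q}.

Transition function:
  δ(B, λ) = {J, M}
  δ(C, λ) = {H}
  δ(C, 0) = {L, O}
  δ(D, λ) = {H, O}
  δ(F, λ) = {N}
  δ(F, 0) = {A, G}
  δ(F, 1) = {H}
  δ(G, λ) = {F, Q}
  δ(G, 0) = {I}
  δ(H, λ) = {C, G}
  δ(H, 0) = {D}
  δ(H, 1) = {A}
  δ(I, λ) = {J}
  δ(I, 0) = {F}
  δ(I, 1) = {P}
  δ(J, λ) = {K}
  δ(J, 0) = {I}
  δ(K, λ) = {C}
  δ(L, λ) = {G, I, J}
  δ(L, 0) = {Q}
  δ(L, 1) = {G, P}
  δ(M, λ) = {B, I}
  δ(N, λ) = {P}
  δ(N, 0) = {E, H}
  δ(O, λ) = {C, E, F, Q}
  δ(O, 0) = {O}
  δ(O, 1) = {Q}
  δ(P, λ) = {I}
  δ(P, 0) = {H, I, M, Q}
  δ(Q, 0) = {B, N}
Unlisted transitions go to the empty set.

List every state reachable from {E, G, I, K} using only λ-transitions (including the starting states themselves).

{C, E, F, G, H, I, J, K, N, P, Q}

Start with {E, G, I, K}.
From G via λ: add F, Q.
From I via λ: add J.
From K via λ: add C.
From C via λ: add H.
From F via λ: add N.
From N via λ: add P.
No new states can be added; the closed set is {C, E, F, G, H, I, J, K, N, P, Q}.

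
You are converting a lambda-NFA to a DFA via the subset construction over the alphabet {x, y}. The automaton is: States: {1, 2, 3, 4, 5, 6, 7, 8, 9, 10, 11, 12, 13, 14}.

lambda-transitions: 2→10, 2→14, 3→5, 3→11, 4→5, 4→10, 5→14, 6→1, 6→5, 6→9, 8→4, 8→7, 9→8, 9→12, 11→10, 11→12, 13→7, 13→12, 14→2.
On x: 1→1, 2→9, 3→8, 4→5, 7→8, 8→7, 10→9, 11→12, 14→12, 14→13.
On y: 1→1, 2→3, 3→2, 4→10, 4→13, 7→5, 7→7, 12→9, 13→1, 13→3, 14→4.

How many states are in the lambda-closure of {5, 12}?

5

Start with {5, 12}.
From 5 via lambda: add 14.
From 14 via lambda: add 2.
From 2 via lambda: add 10.
lambda-closure = {2, 5, 10, 12, 14}, which has 5 states.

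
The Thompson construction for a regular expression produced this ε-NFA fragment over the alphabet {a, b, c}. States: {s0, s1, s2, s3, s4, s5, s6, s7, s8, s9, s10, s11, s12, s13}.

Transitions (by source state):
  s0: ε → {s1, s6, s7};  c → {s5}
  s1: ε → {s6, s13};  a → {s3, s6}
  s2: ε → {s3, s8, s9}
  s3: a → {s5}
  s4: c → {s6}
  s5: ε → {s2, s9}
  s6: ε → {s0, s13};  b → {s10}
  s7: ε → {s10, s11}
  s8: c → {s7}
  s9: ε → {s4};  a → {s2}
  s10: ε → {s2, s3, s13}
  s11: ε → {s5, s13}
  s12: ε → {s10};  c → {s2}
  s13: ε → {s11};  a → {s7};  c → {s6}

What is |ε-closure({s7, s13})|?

10

Start with {s7, s13}.
From s7 via ε: add s10, s11.
From s10 via ε: add s2, s3.
From s11 via ε: add s5.
From s2 via ε: add s8, s9.
From s9 via ε: add s4.
ε-closure = {s2, s3, s4, s5, s7, s8, s9, s10, s11, s13}, which has 10 states.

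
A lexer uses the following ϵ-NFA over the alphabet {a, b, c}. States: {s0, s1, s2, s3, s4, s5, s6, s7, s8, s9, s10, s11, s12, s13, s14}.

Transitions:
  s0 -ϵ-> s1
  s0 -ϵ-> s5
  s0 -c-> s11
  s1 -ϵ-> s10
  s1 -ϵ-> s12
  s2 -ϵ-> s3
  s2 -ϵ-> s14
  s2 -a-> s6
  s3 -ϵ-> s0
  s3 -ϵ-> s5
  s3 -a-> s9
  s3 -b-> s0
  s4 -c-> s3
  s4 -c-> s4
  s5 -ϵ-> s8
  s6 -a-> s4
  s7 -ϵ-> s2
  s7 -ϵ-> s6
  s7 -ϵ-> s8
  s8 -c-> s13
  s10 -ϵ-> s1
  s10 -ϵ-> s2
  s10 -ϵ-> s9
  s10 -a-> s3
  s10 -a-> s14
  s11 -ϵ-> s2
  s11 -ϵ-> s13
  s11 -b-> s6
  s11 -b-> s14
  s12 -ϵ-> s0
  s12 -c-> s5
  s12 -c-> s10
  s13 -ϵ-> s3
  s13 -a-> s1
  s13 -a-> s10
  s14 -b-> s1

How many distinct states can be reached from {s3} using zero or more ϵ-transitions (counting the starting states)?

10

Start with {s3}.
From s3 via ϵ: add s0, s5.
From s0 via ϵ: add s1.
From s5 via ϵ: add s8.
From s1 via ϵ: add s10, s12.
From s10 via ϵ: add s2, s9.
From s2 via ϵ: add s14.
ϵ-closure = {s0, s1, s2, s3, s5, s8, s9, s10, s12, s14}, which has 10 states.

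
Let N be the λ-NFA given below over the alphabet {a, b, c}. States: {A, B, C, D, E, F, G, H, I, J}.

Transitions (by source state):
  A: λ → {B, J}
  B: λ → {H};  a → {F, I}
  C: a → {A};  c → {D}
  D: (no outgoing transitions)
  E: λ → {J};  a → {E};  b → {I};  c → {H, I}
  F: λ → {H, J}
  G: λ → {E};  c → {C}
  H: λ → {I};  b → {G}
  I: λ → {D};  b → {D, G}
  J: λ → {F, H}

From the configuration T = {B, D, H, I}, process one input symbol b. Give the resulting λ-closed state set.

H on b → {G}.
I on b → {D, G}.
No b-transition from B, D.
Union after reading b: {D, G}.
Now take the λ-closure:
From G via λ: add E.
From E via λ: add J.
From J via λ: add F, H.
From H via λ: add I.
No new states can be added; the closed set is {D, E, F, G, H, I, J}.

{D, E, F, G, H, I, J}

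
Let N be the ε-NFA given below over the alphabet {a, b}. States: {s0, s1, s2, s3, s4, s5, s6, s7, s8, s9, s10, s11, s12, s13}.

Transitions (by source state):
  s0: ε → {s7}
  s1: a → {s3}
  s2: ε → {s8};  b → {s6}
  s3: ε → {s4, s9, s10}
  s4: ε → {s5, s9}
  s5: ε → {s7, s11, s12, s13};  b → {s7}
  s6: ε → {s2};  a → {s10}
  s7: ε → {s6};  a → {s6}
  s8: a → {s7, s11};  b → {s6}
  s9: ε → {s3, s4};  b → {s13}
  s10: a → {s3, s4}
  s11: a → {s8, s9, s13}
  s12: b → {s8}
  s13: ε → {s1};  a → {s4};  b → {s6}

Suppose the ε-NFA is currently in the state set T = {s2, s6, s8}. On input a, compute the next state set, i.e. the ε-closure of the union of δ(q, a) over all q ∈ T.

s6 on a → {s10}.
s8 on a → {s7, s11}.
No a-transition from s2.
Union after reading a: {s7, s10, s11}.
Now take the ε-closure:
From s7 via ε: add s6.
From s6 via ε: add s2.
From s2 via ε: add s8.
No new states can be added; the closed set is {s2, s6, s7, s8, s10, s11}.

{s2, s6, s7, s8, s10, s11}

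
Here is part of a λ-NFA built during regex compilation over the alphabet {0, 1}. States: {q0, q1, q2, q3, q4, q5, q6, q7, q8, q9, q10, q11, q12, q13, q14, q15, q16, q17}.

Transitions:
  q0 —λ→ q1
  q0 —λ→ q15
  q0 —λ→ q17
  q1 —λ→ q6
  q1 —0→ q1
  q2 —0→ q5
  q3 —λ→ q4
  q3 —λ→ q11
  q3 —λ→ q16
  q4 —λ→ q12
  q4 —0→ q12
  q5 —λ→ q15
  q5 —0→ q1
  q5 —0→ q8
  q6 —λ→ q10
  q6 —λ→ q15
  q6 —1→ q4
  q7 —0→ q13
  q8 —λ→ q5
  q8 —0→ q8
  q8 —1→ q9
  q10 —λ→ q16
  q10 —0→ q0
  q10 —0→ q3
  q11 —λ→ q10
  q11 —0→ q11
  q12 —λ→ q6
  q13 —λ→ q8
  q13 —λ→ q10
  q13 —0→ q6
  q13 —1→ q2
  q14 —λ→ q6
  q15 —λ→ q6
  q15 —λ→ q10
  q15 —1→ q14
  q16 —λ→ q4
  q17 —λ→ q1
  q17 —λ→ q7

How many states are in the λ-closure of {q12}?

6

Start with {q12}.
From q12 via λ: add q6.
From q6 via λ: add q10, q15.
From q10 via λ: add q16.
From q16 via λ: add q4.
λ-closure = {q4, q6, q10, q12, q15, q16}, which has 6 states.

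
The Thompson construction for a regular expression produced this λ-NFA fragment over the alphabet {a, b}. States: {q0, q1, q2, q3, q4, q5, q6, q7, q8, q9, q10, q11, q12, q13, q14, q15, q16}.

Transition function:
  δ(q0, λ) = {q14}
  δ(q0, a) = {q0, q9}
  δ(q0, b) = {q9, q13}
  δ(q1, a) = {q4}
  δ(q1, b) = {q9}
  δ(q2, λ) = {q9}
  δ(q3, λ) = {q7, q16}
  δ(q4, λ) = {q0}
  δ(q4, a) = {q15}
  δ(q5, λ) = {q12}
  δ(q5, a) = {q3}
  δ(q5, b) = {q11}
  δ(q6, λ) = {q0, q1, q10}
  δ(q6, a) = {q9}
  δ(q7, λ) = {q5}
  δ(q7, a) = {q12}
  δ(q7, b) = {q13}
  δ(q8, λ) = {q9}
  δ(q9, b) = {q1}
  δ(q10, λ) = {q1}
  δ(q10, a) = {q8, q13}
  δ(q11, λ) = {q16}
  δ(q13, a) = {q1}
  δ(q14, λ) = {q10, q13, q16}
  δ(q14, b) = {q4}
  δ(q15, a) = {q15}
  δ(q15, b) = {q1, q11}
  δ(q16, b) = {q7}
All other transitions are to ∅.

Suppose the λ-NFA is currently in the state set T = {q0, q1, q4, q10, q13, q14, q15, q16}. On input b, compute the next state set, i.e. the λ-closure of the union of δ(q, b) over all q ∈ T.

{q0, q1, q4, q5, q7, q9, q10, q11, q12, q13, q14, q16}

q0 on b → {q9, q13}.
q1 on b → {q9}.
q14 on b → {q4}.
q15 on b → {q1, q11}.
q16 on b → {q7}.
No b-transition from q4, q10, q13.
Union after reading b: {q1, q4, q7, q9, q11, q13}.
Now take the λ-closure:
From q4 via λ: add q0.
From q7 via λ: add q5.
From q11 via λ: add q16.
From q0 via λ: add q14.
From q5 via λ: add q12.
From q14 via λ: add q10.
No new states can be added; the closed set is {q0, q1, q4, q5, q7, q9, q10, q11, q12, q13, q14, q16}.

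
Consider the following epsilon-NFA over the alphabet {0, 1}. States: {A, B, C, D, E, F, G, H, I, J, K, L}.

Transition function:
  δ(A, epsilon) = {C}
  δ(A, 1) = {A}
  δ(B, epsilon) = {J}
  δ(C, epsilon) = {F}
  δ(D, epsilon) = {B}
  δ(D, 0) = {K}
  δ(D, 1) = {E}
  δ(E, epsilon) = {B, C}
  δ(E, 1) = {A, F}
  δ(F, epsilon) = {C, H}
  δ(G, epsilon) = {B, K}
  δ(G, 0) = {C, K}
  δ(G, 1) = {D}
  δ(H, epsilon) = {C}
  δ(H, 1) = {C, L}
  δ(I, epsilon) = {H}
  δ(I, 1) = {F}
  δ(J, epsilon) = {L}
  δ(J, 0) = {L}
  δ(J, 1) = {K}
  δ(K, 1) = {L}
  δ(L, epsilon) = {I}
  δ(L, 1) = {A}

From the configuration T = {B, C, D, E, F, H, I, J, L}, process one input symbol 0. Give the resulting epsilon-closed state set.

D on 0 → {K}.
J on 0 → {L}.
No 0-transition from B, C, E, F, H, I, L.
Union after reading 0: {K, L}.
Now take the epsilon-closure:
From L via epsilon: add I.
From I via epsilon: add H.
From H via epsilon: add C.
From C via epsilon: add F.
No new states can be added; the closed set is {C, F, H, I, K, L}.

{C, F, H, I, K, L}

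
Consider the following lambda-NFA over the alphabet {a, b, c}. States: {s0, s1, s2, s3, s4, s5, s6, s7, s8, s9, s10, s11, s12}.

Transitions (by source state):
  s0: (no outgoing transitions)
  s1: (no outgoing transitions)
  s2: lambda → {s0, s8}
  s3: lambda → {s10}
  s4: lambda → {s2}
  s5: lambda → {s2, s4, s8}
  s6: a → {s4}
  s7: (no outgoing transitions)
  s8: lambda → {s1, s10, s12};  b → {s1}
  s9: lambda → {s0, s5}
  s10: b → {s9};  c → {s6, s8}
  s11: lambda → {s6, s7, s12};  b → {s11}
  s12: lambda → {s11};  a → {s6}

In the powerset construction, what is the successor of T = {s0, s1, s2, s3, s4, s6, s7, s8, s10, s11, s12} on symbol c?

{s1, s6, s7, s8, s10, s11, s12}

s10 on c → {s6, s8}.
No c-transition from s0, s1, s2, s3, s4, s6, s7, s8, s11, s12.
Union after reading c: {s6, s8}.
Now take the lambda-closure:
From s8 via lambda: add s1, s10, s12.
From s12 via lambda: add s11.
From s11 via lambda: add s7.
No new states can be added; the closed set is {s1, s6, s7, s8, s10, s11, s12}.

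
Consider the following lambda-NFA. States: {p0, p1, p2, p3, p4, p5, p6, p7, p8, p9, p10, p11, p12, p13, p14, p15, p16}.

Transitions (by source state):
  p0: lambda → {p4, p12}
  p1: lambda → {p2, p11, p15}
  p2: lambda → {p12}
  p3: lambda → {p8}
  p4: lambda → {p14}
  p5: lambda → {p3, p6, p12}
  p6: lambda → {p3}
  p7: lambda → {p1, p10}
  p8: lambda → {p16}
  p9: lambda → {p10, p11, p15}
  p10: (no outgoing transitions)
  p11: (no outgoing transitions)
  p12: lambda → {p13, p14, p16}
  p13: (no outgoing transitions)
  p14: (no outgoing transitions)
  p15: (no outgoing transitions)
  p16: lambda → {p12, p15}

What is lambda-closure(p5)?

{p3, p5, p6, p8, p12, p13, p14, p15, p16}

Start with {p5}.
From p5 via lambda: add p3, p6, p12.
From p3 via lambda: add p8.
From p12 via lambda: add p13, p14, p16.
From p16 via lambda: add p15.
No new states can be added; the closed set is {p3, p5, p6, p8, p12, p13, p14, p15, p16}.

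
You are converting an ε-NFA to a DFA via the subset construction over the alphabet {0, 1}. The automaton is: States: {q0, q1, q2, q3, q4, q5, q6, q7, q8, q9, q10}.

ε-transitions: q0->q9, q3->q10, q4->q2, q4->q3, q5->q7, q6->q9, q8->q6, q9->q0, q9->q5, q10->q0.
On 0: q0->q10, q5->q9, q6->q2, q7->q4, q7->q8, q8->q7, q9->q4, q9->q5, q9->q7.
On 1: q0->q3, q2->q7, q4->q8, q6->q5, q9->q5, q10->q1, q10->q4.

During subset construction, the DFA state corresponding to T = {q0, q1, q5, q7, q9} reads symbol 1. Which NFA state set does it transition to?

{q0, q3, q5, q7, q9, q10}

q0 on 1 → {q3}.
q9 on 1 → {q5}.
No 1-transition from q1, q5, q7.
Union after reading 1: {q3, q5}.
Now take the ε-closure:
From q3 via ε: add q10.
From q5 via ε: add q7.
From q10 via ε: add q0.
From q0 via ε: add q9.
No new states can be added; the closed set is {q0, q3, q5, q7, q9, q10}.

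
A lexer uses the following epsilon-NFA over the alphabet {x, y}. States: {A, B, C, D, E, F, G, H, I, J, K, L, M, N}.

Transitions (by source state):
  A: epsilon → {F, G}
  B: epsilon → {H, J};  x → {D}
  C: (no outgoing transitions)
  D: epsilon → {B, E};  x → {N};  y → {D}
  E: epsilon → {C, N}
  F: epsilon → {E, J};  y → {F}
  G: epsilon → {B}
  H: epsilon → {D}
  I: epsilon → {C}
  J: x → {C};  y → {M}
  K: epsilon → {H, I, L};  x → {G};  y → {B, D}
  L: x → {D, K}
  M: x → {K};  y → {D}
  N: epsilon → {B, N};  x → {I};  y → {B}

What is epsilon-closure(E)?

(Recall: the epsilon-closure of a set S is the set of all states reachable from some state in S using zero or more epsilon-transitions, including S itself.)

Start with {E}.
From E via epsilon: add C, N.
From N via epsilon: add B.
From B via epsilon: add H, J.
From H via epsilon: add D.
No new states can be added; the closed set is {B, C, D, E, H, J, N}.

{B, C, D, E, H, J, N}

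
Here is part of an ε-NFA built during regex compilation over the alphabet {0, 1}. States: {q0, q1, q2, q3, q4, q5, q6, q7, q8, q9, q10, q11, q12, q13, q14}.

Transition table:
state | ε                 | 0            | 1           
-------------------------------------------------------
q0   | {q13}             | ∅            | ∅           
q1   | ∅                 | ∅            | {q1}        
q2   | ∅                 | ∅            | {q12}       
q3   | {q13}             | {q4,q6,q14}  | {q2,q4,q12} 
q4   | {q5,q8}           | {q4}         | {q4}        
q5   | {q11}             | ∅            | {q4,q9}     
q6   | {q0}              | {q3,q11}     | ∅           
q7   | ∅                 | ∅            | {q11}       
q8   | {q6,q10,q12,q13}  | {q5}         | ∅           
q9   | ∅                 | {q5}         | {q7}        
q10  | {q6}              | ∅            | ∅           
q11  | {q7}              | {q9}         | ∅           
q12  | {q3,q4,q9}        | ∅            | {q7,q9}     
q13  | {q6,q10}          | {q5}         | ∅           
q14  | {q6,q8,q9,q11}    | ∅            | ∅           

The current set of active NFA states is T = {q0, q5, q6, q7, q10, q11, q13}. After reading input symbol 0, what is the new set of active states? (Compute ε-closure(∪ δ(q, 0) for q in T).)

{q0, q3, q5, q6, q7, q9, q10, q11, q13}

q6 on 0 → {q3, q11}.
q11 on 0 → {q9}.
q13 on 0 → {q5}.
No 0-transition from q0, q5, q7, q10.
Union after reading 0: {q3, q5, q9, q11}.
Now take the ε-closure:
From q3 via ε: add q13.
From q11 via ε: add q7.
From q13 via ε: add q6, q10.
From q6 via ε: add q0.
No new states can be added; the closed set is {q0, q3, q5, q6, q7, q9, q10, q11, q13}.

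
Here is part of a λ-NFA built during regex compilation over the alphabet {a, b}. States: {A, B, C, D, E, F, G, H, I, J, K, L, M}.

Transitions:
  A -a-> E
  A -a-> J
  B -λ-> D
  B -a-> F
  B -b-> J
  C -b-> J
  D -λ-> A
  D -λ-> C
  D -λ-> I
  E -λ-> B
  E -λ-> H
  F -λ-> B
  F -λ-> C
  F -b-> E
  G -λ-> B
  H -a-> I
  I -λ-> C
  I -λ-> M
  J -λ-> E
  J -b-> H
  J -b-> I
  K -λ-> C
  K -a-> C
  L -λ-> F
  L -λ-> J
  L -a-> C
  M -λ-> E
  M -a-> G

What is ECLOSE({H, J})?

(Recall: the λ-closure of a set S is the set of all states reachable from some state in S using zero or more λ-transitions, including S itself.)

Start with {H, J}.
From J via λ: add E.
From E via λ: add B.
From B via λ: add D.
From D via λ: add A, C, I.
From I via λ: add M.
No new states can be added; the closed set is {A, B, C, D, E, H, I, J, M}.

{A, B, C, D, E, H, I, J, M}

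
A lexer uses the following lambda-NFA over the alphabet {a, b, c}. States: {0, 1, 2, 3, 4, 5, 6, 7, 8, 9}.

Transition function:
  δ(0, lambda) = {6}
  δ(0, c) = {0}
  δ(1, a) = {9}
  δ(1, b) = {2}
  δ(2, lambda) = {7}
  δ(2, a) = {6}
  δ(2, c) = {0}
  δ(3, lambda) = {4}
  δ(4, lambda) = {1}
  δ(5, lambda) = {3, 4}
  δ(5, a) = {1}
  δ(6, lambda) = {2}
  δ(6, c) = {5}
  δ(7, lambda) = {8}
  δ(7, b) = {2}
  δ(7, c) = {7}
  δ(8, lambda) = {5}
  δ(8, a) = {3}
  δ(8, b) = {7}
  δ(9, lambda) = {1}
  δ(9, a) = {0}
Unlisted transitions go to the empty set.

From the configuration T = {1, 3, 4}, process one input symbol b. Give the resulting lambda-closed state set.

{1, 2, 3, 4, 5, 7, 8}

1 on b → {2}.
No b-transition from 3, 4.
Union after reading b: {2}.
Now take the lambda-closure:
From 2 via lambda: add 7.
From 7 via lambda: add 8.
From 8 via lambda: add 5.
From 5 via lambda: add 3, 4.
From 4 via lambda: add 1.
No new states can be added; the closed set is {1, 2, 3, 4, 5, 7, 8}.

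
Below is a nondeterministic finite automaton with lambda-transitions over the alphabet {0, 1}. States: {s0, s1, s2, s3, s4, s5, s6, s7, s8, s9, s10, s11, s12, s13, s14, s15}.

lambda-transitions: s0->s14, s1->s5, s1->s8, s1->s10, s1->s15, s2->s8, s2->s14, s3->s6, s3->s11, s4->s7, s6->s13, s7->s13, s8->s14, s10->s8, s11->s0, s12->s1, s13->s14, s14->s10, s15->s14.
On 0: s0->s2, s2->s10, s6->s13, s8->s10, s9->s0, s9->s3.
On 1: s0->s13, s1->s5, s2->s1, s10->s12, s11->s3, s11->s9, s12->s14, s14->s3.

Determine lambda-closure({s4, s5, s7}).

{s4, s5, s7, s8, s10, s13, s14}

Start with {s4, s5, s7}.
From s7 via lambda: add s13.
From s13 via lambda: add s14.
From s14 via lambda: add s10.
From s10 via lambda: add s8.
No new states can be added; the closed set is {s4, s5, s7, s8, s10, s13, s14}.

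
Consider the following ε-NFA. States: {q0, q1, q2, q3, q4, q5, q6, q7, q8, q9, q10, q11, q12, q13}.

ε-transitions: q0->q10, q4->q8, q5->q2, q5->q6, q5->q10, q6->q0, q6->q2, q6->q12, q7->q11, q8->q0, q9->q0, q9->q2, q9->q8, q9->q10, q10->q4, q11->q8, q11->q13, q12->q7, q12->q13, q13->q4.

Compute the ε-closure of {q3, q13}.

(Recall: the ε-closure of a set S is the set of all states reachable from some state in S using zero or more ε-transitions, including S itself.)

{q0, q3, q4, q8, q10, q13}

Start with {q3, q13}.
From q13 via ε: add q4.
From q4 via ε: add q8.
From q8 via ε: add q0.
From q0 via ε: add q10.
No new states can be added; the closed set is {q0, q3, q4, q8, q10, q13}.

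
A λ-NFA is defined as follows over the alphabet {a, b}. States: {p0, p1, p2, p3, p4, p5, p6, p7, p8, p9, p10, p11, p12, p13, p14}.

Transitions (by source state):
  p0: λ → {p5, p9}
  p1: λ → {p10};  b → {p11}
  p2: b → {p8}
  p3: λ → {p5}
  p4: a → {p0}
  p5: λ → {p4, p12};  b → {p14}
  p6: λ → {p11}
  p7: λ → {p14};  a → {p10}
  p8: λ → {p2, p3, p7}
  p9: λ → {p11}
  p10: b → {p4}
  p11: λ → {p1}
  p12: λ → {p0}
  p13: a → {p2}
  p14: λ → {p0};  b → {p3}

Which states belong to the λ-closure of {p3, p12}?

Start with {p3, p12}.
From p3 via λ: add p5.
From p12 via λ: add p0.
From p0 via λ: add p9.
From p5 via λ: add p4.
From p9 via λ: add p11.
From p11 via λ: add p1.
From p1 via λ: add p10.
No new states can be added; the closed set is {p0, p1, p3, p4, p5, p9, p10, p11, p12}.

{p0, p1, p3, p4, p5, p9, p10, p11, p12}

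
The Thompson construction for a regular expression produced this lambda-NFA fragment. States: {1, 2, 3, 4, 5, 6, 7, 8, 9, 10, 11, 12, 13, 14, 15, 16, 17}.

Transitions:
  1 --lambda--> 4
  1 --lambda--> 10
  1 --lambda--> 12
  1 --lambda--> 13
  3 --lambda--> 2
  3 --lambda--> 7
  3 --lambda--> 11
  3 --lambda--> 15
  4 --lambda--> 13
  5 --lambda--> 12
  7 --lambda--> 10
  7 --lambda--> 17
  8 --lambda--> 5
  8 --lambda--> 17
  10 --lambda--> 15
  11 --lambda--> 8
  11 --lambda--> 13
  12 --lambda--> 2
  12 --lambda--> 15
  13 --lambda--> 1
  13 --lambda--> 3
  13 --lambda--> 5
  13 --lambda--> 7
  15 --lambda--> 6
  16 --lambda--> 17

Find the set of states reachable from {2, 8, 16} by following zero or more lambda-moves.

Start with {2, 8, 16}.
From 8 via lambda: add 5, 17.
From 5 via lambda: add 12.
From 12 via lambda: add 15.
From 15 via lambda: add 6.
No new states can be added; the closed set is {2, 5, 6, 8, 12, 15, 16, 17}.

{2, 5, 6, 8, 12, 15, 16, 17}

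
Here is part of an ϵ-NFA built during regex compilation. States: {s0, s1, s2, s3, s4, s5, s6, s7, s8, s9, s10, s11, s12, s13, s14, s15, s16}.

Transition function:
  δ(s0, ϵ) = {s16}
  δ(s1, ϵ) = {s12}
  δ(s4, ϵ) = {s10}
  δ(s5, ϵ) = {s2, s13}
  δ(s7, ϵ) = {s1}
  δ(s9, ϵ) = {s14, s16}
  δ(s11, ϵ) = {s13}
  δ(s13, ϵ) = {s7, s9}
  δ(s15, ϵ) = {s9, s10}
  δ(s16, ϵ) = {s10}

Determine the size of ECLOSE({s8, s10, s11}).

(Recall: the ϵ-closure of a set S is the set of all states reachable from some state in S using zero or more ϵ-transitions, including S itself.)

Start with {s8, s10, s11}.
From s11 via ϵ: add s13.
From s13 via ϵ: add s7, s9.
From s7 via ϵ: add s1.
From s9 via ϵ: add s14, s16.
From s1 via ϵ: add s12.
ϵ-closure = {s1, s7, s8, s9, s10, s11, s12, s13, s14, s16}, which has 10 states.

10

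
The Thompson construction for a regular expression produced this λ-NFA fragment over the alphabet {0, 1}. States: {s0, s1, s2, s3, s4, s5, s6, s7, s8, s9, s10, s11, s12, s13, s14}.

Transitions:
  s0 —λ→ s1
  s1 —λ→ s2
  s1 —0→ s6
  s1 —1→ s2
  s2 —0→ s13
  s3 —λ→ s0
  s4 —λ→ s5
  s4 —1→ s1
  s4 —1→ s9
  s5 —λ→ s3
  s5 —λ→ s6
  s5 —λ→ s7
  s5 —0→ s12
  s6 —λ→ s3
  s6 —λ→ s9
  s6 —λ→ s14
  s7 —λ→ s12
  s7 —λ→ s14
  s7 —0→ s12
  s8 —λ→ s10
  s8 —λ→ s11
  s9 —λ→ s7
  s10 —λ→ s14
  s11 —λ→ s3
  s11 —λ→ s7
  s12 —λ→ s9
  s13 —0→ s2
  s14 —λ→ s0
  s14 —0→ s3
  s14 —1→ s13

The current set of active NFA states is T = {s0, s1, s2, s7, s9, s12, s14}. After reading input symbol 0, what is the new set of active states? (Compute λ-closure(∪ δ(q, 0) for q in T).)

{s0, s1, s2, s3, s6, s7, s9, s12, s13, s14}

s1 on 0 → {s6}.
s2 on 0 → {s13}.
s7 on 0 → {s12}.
s14 on 0 → {s3}.
No 0-transition from s0, s9, s12.
Union after reading 0: {s3, s6, s12, s13}.
Now take the λ-closure:
From s3 via λ: add s0.
From s6 via λ: add s9, s14.
From s0 via λ: add s1.
From s9 via λ: add s7.
From s1 via λ: add s2.
No new states can be added; the closed set is {s0, s1, s2, s3, s6, s7, s9, s12, s13, s14}.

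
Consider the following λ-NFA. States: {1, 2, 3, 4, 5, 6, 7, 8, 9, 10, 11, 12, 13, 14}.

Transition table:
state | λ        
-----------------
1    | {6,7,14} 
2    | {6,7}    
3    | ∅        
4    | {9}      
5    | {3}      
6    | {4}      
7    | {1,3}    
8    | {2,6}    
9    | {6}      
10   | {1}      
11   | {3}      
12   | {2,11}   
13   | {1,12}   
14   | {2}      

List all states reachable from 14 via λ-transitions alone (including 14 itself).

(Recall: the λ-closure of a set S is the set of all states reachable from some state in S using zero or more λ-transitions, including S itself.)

Start with {14}.
From 14 via λ: add 2.
From 2 via λ: add 6, 7.
From 6 via λ: add 4.
From 7 via λ: add 1, 3.
From 4 via λ: add 9.
No new states can be added; the closed set is {1, 2, 3, 4, 6, 7, 9, 14}.

{1, 2, 3, 4, 6, 7, 9, 14}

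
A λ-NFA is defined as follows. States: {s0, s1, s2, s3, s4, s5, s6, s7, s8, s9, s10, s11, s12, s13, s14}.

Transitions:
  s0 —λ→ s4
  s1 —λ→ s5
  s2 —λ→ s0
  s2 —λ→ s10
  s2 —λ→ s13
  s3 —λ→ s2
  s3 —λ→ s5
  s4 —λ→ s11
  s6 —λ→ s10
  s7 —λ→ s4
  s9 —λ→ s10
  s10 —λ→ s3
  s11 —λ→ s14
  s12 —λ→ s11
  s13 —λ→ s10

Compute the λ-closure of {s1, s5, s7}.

{s1, s4, s5, s7, s11, s14}

Start with {s1, s5, s7}.
From s7 via λ: add s4.
From s4 via λ: add s11.
From s11 via λ: add s14.
No new states can be added; the closed set is {s1, s4, s5, s7, s11, s14}.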